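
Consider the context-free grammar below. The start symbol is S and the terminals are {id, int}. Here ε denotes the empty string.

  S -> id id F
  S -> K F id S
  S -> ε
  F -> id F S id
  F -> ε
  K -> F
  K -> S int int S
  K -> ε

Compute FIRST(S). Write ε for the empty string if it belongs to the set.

{ε, id, int}

FIRST(F) = {ε, id}
FIRST(S) = {ε, id, int}  (via K F id S)
FIRST(K) = {ε, id, int}  (via F, S int int S)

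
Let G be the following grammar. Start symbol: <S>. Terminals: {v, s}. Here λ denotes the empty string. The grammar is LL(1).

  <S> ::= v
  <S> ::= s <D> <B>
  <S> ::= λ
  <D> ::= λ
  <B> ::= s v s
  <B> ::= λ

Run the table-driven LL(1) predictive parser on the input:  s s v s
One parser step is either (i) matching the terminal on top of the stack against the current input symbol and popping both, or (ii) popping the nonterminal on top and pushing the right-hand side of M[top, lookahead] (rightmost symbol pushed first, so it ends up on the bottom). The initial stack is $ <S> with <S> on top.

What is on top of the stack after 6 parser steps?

step 1: stack=$ <S>  input=s s v s $  — expand <S> ::= s <D> <B>
step 2: stack=$ <B> <D> s  input=s s v s $  — match s
step 3: stack=$ <B> <D>  input=s v s $  — expand <D> ::= λ
step 4: stack=$ <B>  input=s v s $  — expand <B> ::= s v s
step 5: stack=$ s v s  input=s v s $  — match s
step 6: stack=$ s v  input=v s $  — match v
Stack after step 6: $ s (top = s).

s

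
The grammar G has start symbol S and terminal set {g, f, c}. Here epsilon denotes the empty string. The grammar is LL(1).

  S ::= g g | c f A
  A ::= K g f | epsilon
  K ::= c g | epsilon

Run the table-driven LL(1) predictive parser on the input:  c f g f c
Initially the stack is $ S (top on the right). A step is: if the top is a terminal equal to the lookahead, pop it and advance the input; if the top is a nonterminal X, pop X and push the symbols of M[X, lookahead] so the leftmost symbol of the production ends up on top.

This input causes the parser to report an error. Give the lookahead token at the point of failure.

c

step 1: stack=$ S  input=c f g f c $  — expand S ::= c f A
step 2: stack=$ A f c  input=c f g f c $  — match c
step 3: stack=$ A f  input=f g f c $  — match f
step 4: stack=$ A  input=g f c $  — expand A ::= K g f
step 5: stack=$ f g K  input=g f c $  — expand K ::= epsilon
step 6: stack=$ f g  input=g f c $  — match g
step 7: stack=$ f  input=f c $  — match f
step 8: stack=$  input=c $  — error: stack empty but input remains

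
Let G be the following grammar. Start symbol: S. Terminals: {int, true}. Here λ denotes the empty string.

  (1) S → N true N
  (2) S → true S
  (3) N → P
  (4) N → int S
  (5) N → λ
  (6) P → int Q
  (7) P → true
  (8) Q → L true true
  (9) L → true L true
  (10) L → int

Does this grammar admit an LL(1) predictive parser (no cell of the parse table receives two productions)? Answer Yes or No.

FIRST(S) = {int, true}
FIRST(N) = {λ, int, true}
FIRST(P) = {int, true}
FIRST(Q) = {int, true}
FIRST(L) = {int, true}
FOLLOW(S) = {$, true}
FOLLOW(N) = {$, true}
FOLLOW(P) = {$, true}
FOLLOW(Q) = {$, true}
FOLLOW(L) = {true}
Cell M[N, int] receives both N → P and N → int S — the grammar is not LL(1).

No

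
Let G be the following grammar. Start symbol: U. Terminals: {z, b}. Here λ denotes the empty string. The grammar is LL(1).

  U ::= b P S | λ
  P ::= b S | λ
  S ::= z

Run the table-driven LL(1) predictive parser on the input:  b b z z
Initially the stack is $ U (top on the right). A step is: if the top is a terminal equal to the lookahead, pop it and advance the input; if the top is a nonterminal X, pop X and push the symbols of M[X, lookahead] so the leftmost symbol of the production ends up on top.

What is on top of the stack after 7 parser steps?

step 1: stack=$ U  input=b b z z $  — expand U ::= b P S
step 2: stack=$ S P b  input=b b z z $  — match b
step 3: stack=$ S P  input=b z z $  — expand P ::= b S
step 4: stack=$ S S b  input=b z z $  — match b
step 5: stack=$ S S  input=z z $  — expand S ::= z
step 6: stack=$ S z  input=z z $  — match z
step 7: stack=$ S  input=z $  — expand S ::= z
Stack after step 7: $ z (top = z).

z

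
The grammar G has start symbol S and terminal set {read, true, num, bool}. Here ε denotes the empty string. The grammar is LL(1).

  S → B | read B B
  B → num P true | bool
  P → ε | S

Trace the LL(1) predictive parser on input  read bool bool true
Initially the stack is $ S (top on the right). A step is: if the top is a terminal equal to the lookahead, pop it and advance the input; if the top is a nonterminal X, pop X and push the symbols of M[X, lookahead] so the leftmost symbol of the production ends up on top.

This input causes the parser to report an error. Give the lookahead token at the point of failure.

true

step 1: stack=$ S  input=read bool bool true $  — expand S → read B B
step 2: stack=$ B B read  input=read bool bool true $  — match read
step 3: stack=$ B B  input=bool bool true $  — expand B → bool
step 4: stack=$ B bool  input=bool bool true $  — match bool
step 5: stack=$ B  input=bool true $  — expand B → bool
step 6: stack=$ bool  input=bool true $  — match bool
step 7: stack=$  input=true $  — error: stack empty but input remains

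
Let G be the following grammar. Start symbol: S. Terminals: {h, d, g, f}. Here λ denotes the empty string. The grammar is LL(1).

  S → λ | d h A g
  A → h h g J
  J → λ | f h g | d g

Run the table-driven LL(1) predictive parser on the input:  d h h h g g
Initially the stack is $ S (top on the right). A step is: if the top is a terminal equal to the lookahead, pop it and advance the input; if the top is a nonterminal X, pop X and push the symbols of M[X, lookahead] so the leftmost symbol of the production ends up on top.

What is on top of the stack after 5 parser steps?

     Stack        Input          Action
  1  $ S          d h h h g g $  expand S → d h A g
  2  $ g A h d    d h h h g g $  match d
  3  $ g A h      h h h g g $    match h
  4  $ g A        h h g g $      expand A → h h g J
  5  $ g J g h h  h h g g $      match h
Stack after step 5: $ g J g h (top = h).

h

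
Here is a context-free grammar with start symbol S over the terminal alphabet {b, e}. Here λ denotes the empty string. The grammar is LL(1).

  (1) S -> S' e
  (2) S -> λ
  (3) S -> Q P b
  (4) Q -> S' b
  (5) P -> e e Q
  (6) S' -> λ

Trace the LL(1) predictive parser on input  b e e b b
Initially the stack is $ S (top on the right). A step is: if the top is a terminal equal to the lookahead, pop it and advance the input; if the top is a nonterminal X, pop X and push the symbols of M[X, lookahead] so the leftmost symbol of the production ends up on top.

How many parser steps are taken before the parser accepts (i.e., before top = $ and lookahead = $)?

11

step 1: stack=$ S  input=b e e b b $  — expand S -> Q P b
step 2: stack=$ b P Q  input=b e e b b $  — expand Q -> S' b
step 3: stack=$ b P b S'  input=b e e b b $  — expand S' -> λ
step 4: stack=$ b P b  input=b e e b b $  — match b
step 5: stack=$ b P  input=e e b b $  — expand P -> e e Q
step 6: stack=$ b Q e e  input=e e b b $  — match e
step 7: stack=$ b Q e  input=e b b $  — match e
step 8: stack=$ b Q  input=b b $  — expand Q -> S' b
step 9: stack=$ b b S'  input=b b $  — expand S' -> λ
step 10: stack=$ b b  input=b b $  — match b
step 11: stack=$ b  input=b $  — match b
Accept reached after 11 steps.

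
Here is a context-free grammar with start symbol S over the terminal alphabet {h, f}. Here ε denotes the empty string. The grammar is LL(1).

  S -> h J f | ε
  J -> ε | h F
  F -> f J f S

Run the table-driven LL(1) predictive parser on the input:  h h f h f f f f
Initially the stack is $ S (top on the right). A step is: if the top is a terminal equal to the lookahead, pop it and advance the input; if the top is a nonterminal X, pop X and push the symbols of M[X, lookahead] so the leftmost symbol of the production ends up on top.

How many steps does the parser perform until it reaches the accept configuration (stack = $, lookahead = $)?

step 1: stack=$ S  input=h h f h f f f f $  — expand S -> h J f
step 2: stack=$ f J h  input=h h f h f f f f $  — match h
step 3: stack=$ f J  input=h f h f f f f $  — expand J -> h F
step 4: stack=$ f F h  input=h f h f f f f $  — match h
step 5: stack=$ f F  input=f h f f f f $  — expand F -> f J f S
step 6: stack=$ f S f J f  input=f h f f f f $  — match f
step 7: stack=$ f S f J  input=h f f f f $  — expand J -> h F
step 8: stack=$ f S f F h  input=h f f f f $  — match h
step 9: stack=$ f S f F  input=f f f f $  — expand F -> f J f S
step 10: stack=$ f S f S f J f  input=f f f f $  — match f
step 11: stack=$ f S f S f J  input=f f f $  — expand J -> ε
step 12: stack=$ f S f S f  input=f f f $  — match f
step 13: stack=$ f S f S  input=f f $  — expand S -> ε
step 14: stack=$ f S f  input=f f $  — match f
step 15: stack=$ f S  input=f $  — expand S -> ε
step 16: stack=$ f  input=f $  — match f
Accept reached after 16 steps.

16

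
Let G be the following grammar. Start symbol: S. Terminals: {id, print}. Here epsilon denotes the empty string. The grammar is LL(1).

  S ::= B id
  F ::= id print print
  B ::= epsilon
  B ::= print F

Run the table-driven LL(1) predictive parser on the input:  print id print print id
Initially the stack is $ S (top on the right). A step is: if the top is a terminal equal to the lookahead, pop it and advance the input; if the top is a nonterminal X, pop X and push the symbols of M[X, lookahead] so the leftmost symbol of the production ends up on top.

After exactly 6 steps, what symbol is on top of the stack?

print

     Stack                Input                      Action
  1  $ S                  print id print print id $  expand S ::= B id
  2  $ id B               print id print print id $  expand B ::= print F
  3  $ id F print         print id print print id $  match print
  4  $ id F               id print print id $        expand F ::= id print print
  5  $ id print print id  id print print id $        match id
  6  $ id print print     print print id $           match print
Stack after step 6: $ id print (top = print).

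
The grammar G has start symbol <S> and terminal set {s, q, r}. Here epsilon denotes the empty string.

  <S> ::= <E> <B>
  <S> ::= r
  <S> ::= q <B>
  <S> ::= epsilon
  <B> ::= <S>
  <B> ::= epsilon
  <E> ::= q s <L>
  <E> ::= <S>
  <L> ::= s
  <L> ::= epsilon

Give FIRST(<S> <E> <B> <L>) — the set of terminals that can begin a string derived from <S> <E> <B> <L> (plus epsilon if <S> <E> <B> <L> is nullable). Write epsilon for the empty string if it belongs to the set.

{epsilon, q, r, s}

FIRST(<L>): from <L>::=s we get {s}; from <L>::=epsilon we get {epsilon}. So FIRST(<L>) = {epsilon, s}.
FIRST(<S>): from <S>::=<E> <B> we get {epsilon, q, r}; from <S>::=r we get {r}; from <S>::=q <B> we get {q}; from <S>::=epsilon we get {epsilon}. So FIRST(<S>) = {epsilon, q, r}.
FIRST(<B>): from <B>::=<S> we get {epsilon, q, r}; from <B>::=epsilon we get {epsilon}. So FIRST(<B>) = {epsilon, q, r}.
FIRST(<E>): from <E>::=q s <L> we get {q}; from <E>::=<S> we get {epsilon, q, r}. So FIRST(<E>) = {epsilon, q, r}.
FIRST(<S> <E> <B> <L>): take FIRST of each symbol in turn, carrying on past any symbol whose FIRST contains epsilon; result {epsilon, q, r, s}.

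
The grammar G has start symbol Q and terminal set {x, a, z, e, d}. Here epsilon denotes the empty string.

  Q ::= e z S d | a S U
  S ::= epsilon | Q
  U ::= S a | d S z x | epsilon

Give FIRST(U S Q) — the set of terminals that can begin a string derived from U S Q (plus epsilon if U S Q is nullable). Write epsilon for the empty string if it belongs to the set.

{a, d, e}

FIRST(Q): from Q::=e z S d we get {e}; from Q::=a S U we get {a}. So FIRST(Q) = {a, e}.
FIRST(S): from S::=epsilon we get {epsilon}; from S::=Q we get {a, e}. So FIRST(S) = {epsilon, a, e}.
FIRST(U): from U::=S a we get {a, e}; from U::=d S z x we get {d}; from U::=epsilon we get {epsilon}. So FIRST(U) = {epsilon, a, d, e}.
FIRST(U S Q): take FIRST of each symbol in turn, carrying on past any symbol whose FIRST contains epsilon; result {a, d, e}.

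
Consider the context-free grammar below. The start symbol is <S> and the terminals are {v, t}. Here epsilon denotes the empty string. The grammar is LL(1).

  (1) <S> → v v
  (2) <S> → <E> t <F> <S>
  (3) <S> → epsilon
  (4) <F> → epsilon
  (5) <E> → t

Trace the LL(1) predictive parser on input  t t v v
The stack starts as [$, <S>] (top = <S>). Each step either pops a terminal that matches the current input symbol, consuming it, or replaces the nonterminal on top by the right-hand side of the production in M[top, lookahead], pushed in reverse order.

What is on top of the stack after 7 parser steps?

step 1: stack=$ <S>  input=t t v v $  — expand <S> → <E> t <F> <S>
step 2: stack=$ <S> <F> t <E>  input=t t v v $  — expand <E> → t
step 3: stack=$ <S> <F> t t  input=t t v v $  — match t
step 4: stack=$ <S> <F> t  input=t v v $  — match t
step 5: stack=$ <S> <F>  input=v v $  — expand <F> → epsilon
step 6: stack=$ <S>  input=v v $  — expand <S> → v v
step 7: stack=$ v v  input=v v $  — match v
Stack after step 7: $ v (top = v).

v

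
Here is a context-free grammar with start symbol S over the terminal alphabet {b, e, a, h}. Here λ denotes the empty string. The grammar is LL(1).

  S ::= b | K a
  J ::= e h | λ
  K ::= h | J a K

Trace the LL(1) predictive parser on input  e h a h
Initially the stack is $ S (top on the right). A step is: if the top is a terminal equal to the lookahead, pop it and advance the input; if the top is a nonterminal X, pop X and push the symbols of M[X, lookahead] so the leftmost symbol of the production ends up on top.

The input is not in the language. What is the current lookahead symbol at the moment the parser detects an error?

$

     Stack        Input      Action
  1  $ S          e h a h $  expand S ::= K a
  2  $ a K        e h a h $  expand K ::= J a K
  3  $ a K a J    e h a h $  expand J ::= e h
  4  $ a K a h e  e h a h $  match e
  5  $ a K a h    h a h $    match h
  6  $ a K a      a h $      match a
  7  $ a K        h $        expand K ::= h
  8  $ a h        h $        match h
  9  $ a          $          error: top is terminal a but lookahead is $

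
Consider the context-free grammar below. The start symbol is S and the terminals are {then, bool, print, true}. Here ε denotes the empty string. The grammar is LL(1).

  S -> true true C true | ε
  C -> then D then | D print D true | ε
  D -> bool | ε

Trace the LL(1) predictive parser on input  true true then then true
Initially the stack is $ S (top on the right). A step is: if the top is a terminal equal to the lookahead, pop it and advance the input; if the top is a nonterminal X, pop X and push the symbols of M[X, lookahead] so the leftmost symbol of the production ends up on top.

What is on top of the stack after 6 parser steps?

     Stack               Input                       Action
  1  $ S                 true true then then true $  expand S -> true true C true
  2  $ true C true true  true true then then true $  match true
  3  $ true C true       true then then true $       match true
  4  $ true C            then then true $            expand C -> then D then
  5  $ true then D then  then then true $            match then
  6  $ true then D       then true $                 expand D -> ε
Stack after step 6: $ true then (top = then).

then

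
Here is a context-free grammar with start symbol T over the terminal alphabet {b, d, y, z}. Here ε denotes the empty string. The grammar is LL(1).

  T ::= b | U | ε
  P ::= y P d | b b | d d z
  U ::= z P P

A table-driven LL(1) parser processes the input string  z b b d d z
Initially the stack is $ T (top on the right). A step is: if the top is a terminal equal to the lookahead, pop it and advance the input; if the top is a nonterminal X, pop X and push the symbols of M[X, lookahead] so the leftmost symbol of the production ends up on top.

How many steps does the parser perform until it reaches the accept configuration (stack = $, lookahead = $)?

      Stack    Input          Action
   1  $ T      z b b d d z $  expand T ::= U
   2  $ U      z b b d d z $  expand U ::= z P P
   3  $ P P z  z b b d d z $  match z
   4  $ P P    b b d d z $    expand P ::= b b
   5  $ P b b  b b d d z $    match b
   6  $ P b    b d d z $      match b
   7  $ P      d d z $        expand P ::= d d z
   8  $ z d d  d d z $        match d
   9  $ z d    d z $          match d
  10  $ z      z $            match z
Accept reached after 10 steps.

10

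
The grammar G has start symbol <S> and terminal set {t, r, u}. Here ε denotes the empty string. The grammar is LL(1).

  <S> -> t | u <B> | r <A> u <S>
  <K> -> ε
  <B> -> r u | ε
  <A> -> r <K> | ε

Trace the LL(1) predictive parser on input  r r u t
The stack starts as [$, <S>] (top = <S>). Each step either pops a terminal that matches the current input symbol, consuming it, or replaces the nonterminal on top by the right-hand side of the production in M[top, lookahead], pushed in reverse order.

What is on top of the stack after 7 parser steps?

step 1: stack=$ <S>  input=r r u t $  — expand <S> -> r <A> u <S>
step 2: stack=$ <S> u <A> r  input=r r u t $  — match r
step 3: stack=$ <S> u <A>  input=r u t $  — expand <A> -> r <K>
step 4: stack=$ <S> u <K> r  input=r u t $  — match r
step 5: stack=$ <S> u <K>  input=u t $  — expand <K> -> ε
step 6: stack=$ <S> u  input=u t $  — match u
step 7: stack=$ <S>  input=t $  — expand <S> -> t
Stack after step 7: $ t (top = t).

t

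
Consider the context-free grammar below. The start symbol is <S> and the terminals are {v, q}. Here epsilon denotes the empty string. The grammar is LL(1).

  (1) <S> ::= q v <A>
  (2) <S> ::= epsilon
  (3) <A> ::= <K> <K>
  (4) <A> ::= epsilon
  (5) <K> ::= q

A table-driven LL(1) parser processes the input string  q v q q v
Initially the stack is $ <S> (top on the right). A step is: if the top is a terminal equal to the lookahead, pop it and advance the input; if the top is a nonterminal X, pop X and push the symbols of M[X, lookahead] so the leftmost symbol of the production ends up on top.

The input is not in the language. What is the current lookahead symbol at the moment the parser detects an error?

v

     Stack      Input        Action
  1  $ <S>      q v q q v $  expand <S> ::= q v <A>
  2  $ <A> v q  q v q q v $  match q
  3  $ <A> v    v q q v $    match v
  4  $ <A>      q q v $      expand <A> ::= <K> <K>
  5  $ <K> <K>  q q v $      expand <K> ::= q
  6  $ <K> q    q q v $      match q
  7  $ <K>      q v $        expand <K> ::= q
  8  $ q        q v $        match q
  9  $          v $          error: stack empty but input remains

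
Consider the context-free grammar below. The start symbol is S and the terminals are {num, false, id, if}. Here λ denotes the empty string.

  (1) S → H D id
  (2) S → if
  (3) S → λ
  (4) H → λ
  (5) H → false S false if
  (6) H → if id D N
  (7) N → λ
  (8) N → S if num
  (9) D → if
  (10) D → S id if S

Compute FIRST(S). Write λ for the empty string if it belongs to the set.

FIRST(H) = {λ, false, if}
FIRST(S) = {λ, false, id, if}  (via H D id)
FIRST(N) = {λ, false, id, if}  (via S if num)
FIRST(D) = {false, id, if}  (via S id if S)

{λ, false, id, if}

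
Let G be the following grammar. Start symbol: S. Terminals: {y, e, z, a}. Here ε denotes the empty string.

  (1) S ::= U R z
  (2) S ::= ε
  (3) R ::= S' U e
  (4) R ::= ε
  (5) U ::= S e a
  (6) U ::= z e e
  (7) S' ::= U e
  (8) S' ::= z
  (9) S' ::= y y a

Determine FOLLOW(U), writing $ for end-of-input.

{e, y, z}

FIRST(S) = {ε, e, z}  (via U R z)
FIRST(U) = {e, z}  (via S e a)
FIRST(S') = {e, y, z}  (via U e)
FIRST(R) = {ε, e, y, z}  (via S' U e)
FOLLOW(S) includes $ since S is the start symbol.
FOLLOW(S): in U::=S e a, S is followed by e a with FIRST {e}. Thus FOLLOW(S) = {$, e}.
FOLLOW(R): in S::=U R z, R is followed by z with FIRST {z}. Thus FOLLOW(R) = {z}.
FOLLOW(U): in S::=U R z, U is followed by R z with FIRST {e, y, z}; in R::=S' U e, U is followed by e with FIRST {e}; in S'::=U e, U is followed by e with FIRST {e}. Thus FOLLOW(U) = {e, y, z}.
FOLLOW(S'): in R::=S' U e, S' is followed by U e with FIRST {e, z}. Thus FOLLOW(S') = {e, z}.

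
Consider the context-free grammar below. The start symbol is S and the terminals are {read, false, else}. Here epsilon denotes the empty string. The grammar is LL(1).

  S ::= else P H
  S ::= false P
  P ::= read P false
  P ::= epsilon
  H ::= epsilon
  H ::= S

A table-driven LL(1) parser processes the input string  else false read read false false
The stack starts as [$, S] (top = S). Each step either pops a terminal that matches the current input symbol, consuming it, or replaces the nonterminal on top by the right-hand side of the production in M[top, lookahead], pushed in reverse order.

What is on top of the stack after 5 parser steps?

false

step 1: stack=$ S  input=else false read read false false $  — expand S ::= else P H
step 2: stack=$ H P else  input=else false read read false false $  — match else
step 3: stack=$ H P  input=false read read false false $  — expand P ::= epsilon
step 4: stack=$ H  input=false read read false false $  — expand H ::= S
step 5: stack=$ S  input=false read read false false $  — expand S ::= false P
Stack after step 5: $ P false (top = false).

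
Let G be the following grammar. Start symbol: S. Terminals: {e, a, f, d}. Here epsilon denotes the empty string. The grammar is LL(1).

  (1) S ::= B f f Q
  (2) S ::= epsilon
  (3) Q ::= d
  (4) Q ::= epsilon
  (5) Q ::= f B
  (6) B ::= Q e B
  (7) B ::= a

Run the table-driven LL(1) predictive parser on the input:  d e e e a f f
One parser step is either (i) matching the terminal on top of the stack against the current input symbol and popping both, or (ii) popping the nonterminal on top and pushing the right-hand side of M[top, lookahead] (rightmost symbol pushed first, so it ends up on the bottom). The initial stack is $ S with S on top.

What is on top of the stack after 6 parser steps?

     Stack          Input            Action
  1  $ S            d e e e a f f $  expand S ::= B f f Q
  2  $ Q f f B      d e e e a f f $  expand B ::= Q e B
  3  $ Q f f B e Q  d e e e a f f $  expand Q ::= d
  4  $ Q f f B e d  d e e e a f f $  match d
  5  $ Q f f B e    e e e a f f $    match e
  6  $ Q f f B      e e a f f $      expand B ::= Q e B
Stack after step 6: $ Q f f B e Q (top = Q).

Q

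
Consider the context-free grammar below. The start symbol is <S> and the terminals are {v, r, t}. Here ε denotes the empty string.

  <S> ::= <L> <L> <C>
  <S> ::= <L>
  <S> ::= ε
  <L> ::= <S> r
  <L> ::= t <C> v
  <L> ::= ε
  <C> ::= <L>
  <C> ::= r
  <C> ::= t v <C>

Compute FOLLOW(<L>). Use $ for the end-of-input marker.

FIRST(<S>) = {ε, r, t}  (via <L> <L> <C>, <L>)
FIRST(<L>) = {ε, r, t}  (via <S> r)
FIRST(<C>) = {ε, r, t}  (via <L>)
FOLLOW(<S>) includes $ since <S> is the start symbol.
FOLLOW(<S>): in <L>::=<S> r, <S> is followed by r with FIRST {r}. Thus FOLLOW(<S>) = {$, r}.
FOLLOW(<C>): in <S>::=<L> <L> <C>, the suffix after <C> is empty, so FOLLOW(<C>) ⊇ FOLLOW(<S>) = {$, r}; in <L>::=t <C> v, <C> is followed by v with FIRST {v}; in <C>::=t v <C>, the suffix after <C> is empty (adds nothing new). Thus FOLLOW(<C>) = {$, r, v}.
FOLLOW(<L>): in <S>::=<L> <L> <C> (occurrence 1), <L> is followed by <L> <C> with FIRST {ε, r, t}; in <S>::=<L> <L> <C> (occurrence 1), the suffix after <L> is nullable, so FOLLOW(<L>) ⊇ FOLLOW(<S>) = {$, r}; in <S>::=<L> <L> <C> (occurrence 2), <L> is followed by <C> with FIRST {ε, r, t}; in <S>::=<L> <L> <C> (occurrence 2), the suffix after <L> is nullable, so FOLLOW(<L>) ⊇ FOLLOW(<S>) = {$, r}; in <S>::=<L>, the suffix after <L> is empty, so FOLLOW(<L>) ⊇ FOLLOW(<S>) = {$, r}; in <C>::=<L>, the suffix after <L> is empty, so FOLLOW(<L>) ⊇ FOLLOW(<C>) = {$, r, v}. Thus FOLLOW(<L>) = {$, r, t, v}.

{$, r, t, v}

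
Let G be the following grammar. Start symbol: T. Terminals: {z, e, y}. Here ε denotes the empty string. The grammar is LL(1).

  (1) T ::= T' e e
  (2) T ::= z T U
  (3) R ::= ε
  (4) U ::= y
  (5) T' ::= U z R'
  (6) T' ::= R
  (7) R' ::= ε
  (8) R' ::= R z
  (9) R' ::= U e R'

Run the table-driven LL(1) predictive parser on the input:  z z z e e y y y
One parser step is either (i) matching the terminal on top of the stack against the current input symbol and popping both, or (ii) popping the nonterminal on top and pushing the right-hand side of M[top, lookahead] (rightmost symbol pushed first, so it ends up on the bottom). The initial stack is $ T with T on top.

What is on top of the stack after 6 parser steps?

T

step 1: stack=$ T  input=z z z e e y y y $  — expand T ::= z T U
step 2: stack=$ U T z  input=z z z e e y y y $  — match z
step 3: stack=$ U T  input=z z e e y y y $  — expand T ::= z T U
step 4: stack=$ U U T z  input=z z e e y y y $  — match z
step 5: stack=$ U U T  input=z e e y y y $  — expand T ::= z T U
step 6: stack=$ U U U T z  input=z e e y y y $  — match z
Stack after step 6: $ U U U T (top = T).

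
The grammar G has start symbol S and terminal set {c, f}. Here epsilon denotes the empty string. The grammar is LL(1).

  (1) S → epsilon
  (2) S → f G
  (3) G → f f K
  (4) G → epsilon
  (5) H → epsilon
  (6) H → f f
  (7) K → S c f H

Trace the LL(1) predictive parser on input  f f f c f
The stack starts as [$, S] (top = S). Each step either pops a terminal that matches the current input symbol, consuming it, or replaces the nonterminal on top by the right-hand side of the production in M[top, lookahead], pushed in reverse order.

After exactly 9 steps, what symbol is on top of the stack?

H

     Stack      Input        Action
  1  $ S        f f f c f $  expand S → f G
  2  $ G f      f f f c f $  match f
  3  $ G        f f c f $    expand G → f f K
  4  $ K f f    f f c f $    match f
  5  $ K f      f c f $      match f
  6  $ K        c f $        expand K → S c f H
  7  $ H f c S  c f $        expand S → epsilon
  8  $ H f c    c f $        match c
  9  $ H f      f $          match f
Stack after step 9: $ H (top = H).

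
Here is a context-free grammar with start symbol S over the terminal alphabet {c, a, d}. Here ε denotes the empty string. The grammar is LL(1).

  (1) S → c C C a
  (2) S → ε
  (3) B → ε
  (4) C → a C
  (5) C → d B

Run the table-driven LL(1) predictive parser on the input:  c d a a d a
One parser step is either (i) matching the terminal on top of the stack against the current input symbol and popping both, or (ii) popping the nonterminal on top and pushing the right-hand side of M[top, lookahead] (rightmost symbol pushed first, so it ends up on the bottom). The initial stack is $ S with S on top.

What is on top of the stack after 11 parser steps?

B

      Stack      Input          Action
   1  $ S        c d a a d a $  expand S → c C C a
   2  $ a C C c  c d a a d a $  match c
   3  $ a C C    d a a d a $    expand C → d B
   4  $ a C B d  d a a d a $    match d
   5  $ a C B    a a d a $      expand B → ε
   6  $ a C      a a d a $      expand C → a C
   7  $ a C a    a a d a $      match a
   8  $ a C      a d a $        expand C → a C
   9  $ a C a    a d a $        match a
  10  $ a C      d a $          expand C → d B
  11  $ a B d    d a $          match d
Stack after step 11: $ a B (top = B).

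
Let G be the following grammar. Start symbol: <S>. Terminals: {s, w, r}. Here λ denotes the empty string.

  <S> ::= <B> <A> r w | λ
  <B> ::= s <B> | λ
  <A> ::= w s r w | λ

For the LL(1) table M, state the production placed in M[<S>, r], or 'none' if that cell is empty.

FIRST(<B>) = {λ, s}
FIRST(<A>) = {λ, w}
FIRST(<S>) = {λ, r, s, w}  (via <B> <A> r w)
FOLLOW(<S>) includes $ since <S> is the start symbol.
FOLLOW(<S>): <S> appears on no right-hand side. Thus FOLLOW(<S>) = {$}.
For <S> ::= <B> <A> r w: FIRST(<B> <A> r w) = {r, s, w}, so it goes in M[<S>, t] for t ∈ {r, s, w}.
For <S> ::= λ: FIRST(λ) = {λ}, so it goes in M[<S>, t] for t ∈ {}; since λ ∈ FIRST, also for every t ∈ FOLLOW(<S>) = {$}.

<S> ::= <B> <A> r w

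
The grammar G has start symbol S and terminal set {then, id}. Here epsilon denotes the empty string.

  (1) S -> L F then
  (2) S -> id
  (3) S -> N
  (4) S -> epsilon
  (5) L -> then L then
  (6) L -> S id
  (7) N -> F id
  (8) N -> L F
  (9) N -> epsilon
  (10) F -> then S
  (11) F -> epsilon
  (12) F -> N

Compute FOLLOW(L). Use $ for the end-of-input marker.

FIRST(S): from S->L F then we get {id, then}; from S->id we get {id}; from S->N we get {epsilon, id, then}; from S->epsilon we get {epsilon}. So FIRST(S) = {epsilon, id, then}.
FIRST(L): from L->then L then we get {then}; from L->S id we get {id, then}. So FIRST(L) = {id, then}.
FIRST(N): from N->F id we get {id, then}; from N->L F we get {id, then}; from N->epsilon we get {epsilon}. So FIRST(N) = {epsilon, id, then}.
FIRST(F): from F->then S we get {then}; from F->epsilon we get {epsilon}; from F->N we get {epsilon, id, then}. So FIRST(F) = {epsilon, id, then}.
FOLLOW(S) includes $ since S is the start symbol.
FOLLOW(S): in L->S id, S is followed by id with FIRST {id}; in F->then S, the suffix after S is empty, so FOLLOW(S) ⊇ FOLLOW(F) = {$, id, then}. Thus FOLLOW(S) = {$, id, then}.
FOLLOW(L): in S->L F then, L is followed by F then with FIRST {id, then}; in L->then L then, L is followed by then with FIRST {then}; in N->L F, L is followed by F with FIRST {epsilon, id, then}; in N->L F, the suffix after L is nullable, so FOLLOW(L) ⊇ FOLLOW(N) = {$, id, then}. Thus FOLLOW(L) = {$, id, then}.
FOLLOW(N): in S->N, the suffix after N is empty, so FOLLOW(N) ⊇ FOLLOW(S) = {$, id, then}; in F->N, the suffix after N is empty, so FOLLOW(N) ⊇ FOLLOW(F) = {$, id, then}. Thus FOLLOW(N) = {$, id, then}.
FOLLOW(F): in S->L F then, F is followed by then with FIRST {then}; in N->F id, F is followed by id with FIRST {id}; in N->L F, the suffix after F is empty, so FOLLOW(F) ⊇ FOLLOW(N) = {$, id, then}. Thus FOLLOW(F) = {$, id, then}.

{$, id, then}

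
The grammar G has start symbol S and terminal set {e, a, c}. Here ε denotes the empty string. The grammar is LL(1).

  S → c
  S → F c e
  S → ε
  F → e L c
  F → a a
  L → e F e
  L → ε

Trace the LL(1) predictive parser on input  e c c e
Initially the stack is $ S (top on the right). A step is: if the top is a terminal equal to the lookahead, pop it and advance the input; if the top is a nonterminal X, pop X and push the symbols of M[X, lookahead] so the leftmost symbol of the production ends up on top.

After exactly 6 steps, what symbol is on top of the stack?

     Stack        Input      Action
  1  $ S          e c c e $  expand S → F c e
  2  $ e c F      e c c e $  expand F → e L c
  3  $ e c c L e  e c c e $  match e
  4  $ e c c L    c c e $    expand L → ε
  5  $ e c c      c c e $    match c
  6  $ e c        c e $      match c
Stack after step 6: $ e (top = e).

e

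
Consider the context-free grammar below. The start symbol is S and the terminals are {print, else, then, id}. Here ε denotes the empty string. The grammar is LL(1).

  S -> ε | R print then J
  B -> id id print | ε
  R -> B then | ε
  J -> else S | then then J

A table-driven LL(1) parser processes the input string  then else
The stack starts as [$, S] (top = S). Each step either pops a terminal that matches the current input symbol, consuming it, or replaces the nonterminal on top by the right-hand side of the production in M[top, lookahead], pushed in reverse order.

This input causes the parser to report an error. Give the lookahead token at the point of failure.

step 1: stack=$ S  input=then else $  — expand S -> R print then J
step 2: stack=$ J then print R  input=then else $  — expand R -> B then
step 3: stack=$ J then print then B  input=then else $  — expand B -> ε
step 4: stack=$ J then print then  input=then else $  — match then
step 5: stack=$ J then print  input=else $  — error: top is terminal print but lookahead is else

else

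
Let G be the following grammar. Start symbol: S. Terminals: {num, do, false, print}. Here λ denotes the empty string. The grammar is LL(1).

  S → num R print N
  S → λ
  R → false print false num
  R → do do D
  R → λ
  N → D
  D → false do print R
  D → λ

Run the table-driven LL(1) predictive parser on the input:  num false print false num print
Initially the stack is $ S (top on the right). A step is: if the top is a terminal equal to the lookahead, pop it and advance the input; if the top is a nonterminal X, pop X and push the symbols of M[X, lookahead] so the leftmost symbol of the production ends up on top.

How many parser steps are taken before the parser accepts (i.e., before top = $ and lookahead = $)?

step 1: stack=$ S  input=num false print false num print $  — expand S → num R print N
step 2: stack=$ N print R num  input=num false print false num print $  — match num
step 3: stack=$ N print R  input=false print false num print $  — expand R → false print false num
step 4: stack=$ N print num false print false  input=false print false num print $  — match false
step 5: stack=$ N print num false print  input=print false num print $  — match print
step 6: stack=$ N print num false  input=false num print $  — match false
step 7: stack=$ N print num  input=num print $  — match num
step 8: stack=$ N print  input=print $  — match print
step 9: stack=$ N  input=$  — expand N → D
step 10: stack=$ D  input=$  — expand D → λ
Accept reached after 10 steps.

10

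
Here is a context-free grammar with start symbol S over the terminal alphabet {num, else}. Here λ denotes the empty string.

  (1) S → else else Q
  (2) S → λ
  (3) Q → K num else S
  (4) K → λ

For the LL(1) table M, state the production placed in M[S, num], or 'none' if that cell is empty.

none

FIRST(S): from S→else else Q we get {else}; from S→λ we get {λ}. So FIRST(S) = {λ, else}.
FIRST(K): from K→λ we get {λ}. So FIRST(K) = {λ}.
FIRST(Q): from Q→K num else S we get {num}. So FIRST(Q) = {num}.
FOLLOW(S) includes $ since S is the start symbol.
FOLLOW(S): in Q→K num else S, the suffix after S is empty, so FOLLOW(S) ⊇ FOLLOW(Q) = {$}. Thus FOLLOW(S) = {$}.
FOLLOW(Q): in S→else else Q, the suffix after Q is empty, so FOLLOW(Q) ⊇ FOLLOW(S) = {$}. Thus FOLLOW(Q) = {$}.
For S → else else Q: FIRST(else else Q) = {else}, so it goes in M[S, t] for t ∈ {else}.
For S → λ: FIRST(λ) = {λ}, so it goes in M[S, t] for t ∈ {}; since λ ∈ FIRST, also for every t ∈ FOLLOW(S) = {$}.
None of these place a production in M[S, num].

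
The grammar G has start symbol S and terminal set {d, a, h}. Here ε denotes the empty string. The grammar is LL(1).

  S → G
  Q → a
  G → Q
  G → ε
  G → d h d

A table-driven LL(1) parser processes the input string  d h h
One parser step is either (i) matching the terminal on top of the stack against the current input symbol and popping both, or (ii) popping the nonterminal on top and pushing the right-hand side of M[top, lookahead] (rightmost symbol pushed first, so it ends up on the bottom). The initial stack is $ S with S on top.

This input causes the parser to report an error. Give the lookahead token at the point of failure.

step 1: stack=$ S  input=d h h $  — expand S → G
step 2: stack=$ G  input=d h h $  — expand G → d h d
step 3: stack=$ d h d  input=d h h $  — match d
step 4: stack=$ d h  input=h h $  — match h
step 5: stack=$ d  input=h $  — error: top is terminal d but lookahead is h

h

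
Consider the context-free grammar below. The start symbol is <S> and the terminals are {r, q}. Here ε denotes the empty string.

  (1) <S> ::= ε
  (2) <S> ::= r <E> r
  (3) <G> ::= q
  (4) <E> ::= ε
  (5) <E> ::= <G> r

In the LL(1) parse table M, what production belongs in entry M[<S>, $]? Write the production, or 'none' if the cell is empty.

<S> ::= ε

FIRST(<S>): from <S>::=ε we get {ε}; from <S>::=r <E> r we get {r}. So FIRST(<S>) = {ε, r}.
FIRST(<G>): from <G>::=q we get {q}. So FIRST(<G>) = {q}.
FIRST(<E>): from <E>::=ε we get {ε}; from <E>::=<G> r we get {q}. So FIRST(<E>) = {ε, q}.
FOLLOW(<S>) includes $ since <S> is the start symbol.
FOLLOW(<S>): <S> appears on no right-hand side. Thus FOLLOW(<S>) = {$}.
For <S> ::= ε: FIRST(ε) = {ε}, so it goes in M[<S>, t] for t ∈ {}; since ε ∈ FIRST, also for every t ∈ FOLLOW(<S>) = {$}.
For <S> ::= r <E> r: FIRST(r <E> r) = {r}, so it goes in M[<S>, t] for t ∈ {r}.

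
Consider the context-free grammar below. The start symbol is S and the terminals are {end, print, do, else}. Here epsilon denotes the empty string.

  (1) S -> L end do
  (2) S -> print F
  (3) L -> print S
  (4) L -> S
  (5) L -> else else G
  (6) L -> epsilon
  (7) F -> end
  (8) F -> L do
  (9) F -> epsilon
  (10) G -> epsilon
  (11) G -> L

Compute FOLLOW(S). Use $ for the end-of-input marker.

FIRST(S): from S->L end do we get {else, end, print}; from S->print F we get {print}. So FIRST(S) = {else, end, print}.
FIRST(L): from L->print S we get {print}; from L->S we get {else, end, print}; from L->else else G we get {else}; from L->epsilon we get {epsilon}. So FIRST(L) = {epsilon, else, end, print}.
FIRST(F): from F->end we get {end}; from F->L do we get {do, else, end, print}; from F->epsilon we get {epsilon}. So FIRST(F) = {epsilon, do, else, end, print}.
FIRST(G): from G->epsilon we get {epsilon}; from G->L we get {epsilon, else, end, print}. So FIRST(G) = {epsilon, else, end, print}.
FOLLOW(S) includes $ since S is the start symbol.
FOLLOW(S): in L->print S, the suffix after S is empty, so FOLLOW(S) ⊇ FOLLOW(L) = {do, end}; in L->S, the suffix after S is empty, so FOLLOW(S) ⊇ FOLLOW(L) = {do, end}. Thus FOLLOW(S) = {$, do, end}.
FOLLOW(F): in S->print F, the suffix after F is empty, so FOLLOW(F) ⊇ FOLLOW(S) = {$, do, end}. Thus FOLLOW(F) = {$, do, end}.
FOLLOW(L): in S->L end do, L is followed by end do with FIRST {end}; in F->L do, L is followed by do with FIRST {do}; in G->L, the suffix after L is empty, so FOLLOW(L) ⊇ FOLLOW(G) = {do, end}. Thus FOLLOW(L) = {do, end}.
FOLLOW(G): in L->else else G, the suffix after G is empty, so FOLLOW(G) ⊇ FOLLOW(L) = {do, end}. Thus FOLLOW(G) = {do, end}.

{$, do, end}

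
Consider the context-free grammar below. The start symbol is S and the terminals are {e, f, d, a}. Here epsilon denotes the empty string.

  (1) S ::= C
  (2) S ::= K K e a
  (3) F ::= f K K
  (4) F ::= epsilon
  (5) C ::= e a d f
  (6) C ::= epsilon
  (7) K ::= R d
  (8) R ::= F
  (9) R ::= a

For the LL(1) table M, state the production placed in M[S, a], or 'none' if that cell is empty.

FIRST(F) = {epsilon, f}
FIRST(C) = {epsilon, e}
FIRST(R) = {epsilon, a, f}  (via F)
FIRST(K) = {a, d, f}  (via R d)
FIRST(S) = {epsilon, a, d, e, f}  (via C, K K e a)
FOLLOW(S) includes $ since S is the start symbol.
FOLLOW(S): S appears on no right-hand side. Thus FOLLOW(S) = {$}.
For S ::= C: FIRST(C) = {epsilon, e}, so it goes in M[S, t] for t ∈ {e}; since epsilon ∈ FIRST, also for every t ∈ FOLLOW(S) = {$}.
For S ::= K K e a: FIRST(K K e a) = {a, d, f}, so it goes in M[S, t] for t ∈ {a, d, f}.

S ::= K K e a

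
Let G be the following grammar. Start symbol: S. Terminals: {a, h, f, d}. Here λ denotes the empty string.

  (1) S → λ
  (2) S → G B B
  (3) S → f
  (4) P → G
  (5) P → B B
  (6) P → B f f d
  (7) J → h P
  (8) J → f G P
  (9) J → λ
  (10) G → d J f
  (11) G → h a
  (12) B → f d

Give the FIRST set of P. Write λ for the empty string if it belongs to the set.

FIRST(J): from J→h P we get {h}; from J→f G P we get {f}; from J→λ we get {λ}. So FIRST(J) = {λ, f, h}.
FIRST(G): from G→d J f we get {d}; from G→h a we get {h}. So FIRST(G) = {d, h}.
FIRST(B): from B→f d we get {f}. So FIRST(B) = {f}.
FIRST(S): from S→λ we get {λ}; from S→G B B we get {d, h}; from S→f we get {f}. So FIRST(S) = {λ, d, f, h}.
FIRST(P): from P→G we get {d, h}; from P→B B we get {f}; from P→B f f d we get {f}. So FIRST(P) = {d, f, h}.

{d, f, h}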